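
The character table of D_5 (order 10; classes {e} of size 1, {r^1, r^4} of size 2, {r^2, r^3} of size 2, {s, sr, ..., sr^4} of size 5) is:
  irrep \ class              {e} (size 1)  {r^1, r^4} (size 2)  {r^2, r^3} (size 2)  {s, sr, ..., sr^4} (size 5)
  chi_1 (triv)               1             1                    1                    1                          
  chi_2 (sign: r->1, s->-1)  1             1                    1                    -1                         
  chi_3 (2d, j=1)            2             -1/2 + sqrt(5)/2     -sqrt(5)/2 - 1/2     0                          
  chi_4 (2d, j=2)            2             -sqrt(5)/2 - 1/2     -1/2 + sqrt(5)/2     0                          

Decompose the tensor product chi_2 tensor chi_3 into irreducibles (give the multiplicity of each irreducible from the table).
chi_2 tensor chi_3 = chi_3 (all other irreducibles have multiplicity 0).

Explanation: The character of a tensor product is the pointwise product (chi_2 * chi_3)(C) = chi_2(C) * chi_3(C):
  {e}: (1)*(2), {r^1, r^4}: (1)*(-1/2 + sqrt(5)/2), {r^2, r^3}: (1)*(-sqrt(5)/2 - 1/2), {s, sr, ..., sr^4}: (-1)*(0)
so (chi_2 * chi_3) takes values
  {e} -> 2, {r^1, r^4} -> -1/2 + sqrt(5)/2, {r^2, r^3} -> -sqrt(5)/2 - 1/2, {s, sr, ..., sr^4} -> 0.
Now take the inner product of this character with each irreducible chi from the table, <chi_2*chi_3, chi> = (1/10) sum_C |C| (chi_2*chi_3)(C) conj(chi(C)):
  <chi_2*chi_3, chi_1> = (1/10)[1*(2)*conj(1) + 2*(-1/2 + sqrt(5)/2)*conj(1) + 2*(-sqrt(5)/2 - 1/2)*conj(1) + 5*(0)*conj(1)]
      = (1/10)[(2) + (-1 + sqrt(5)) + (-sqrt(5) - 1) + (0)] = 0/10 = 0
  <chi_2*chi_3, chi_2> = (1/10)[1*(2)*conj(1) + 2*(-1/2 + sqrt(5)/2)*conj(1) + 2*(-sqrt(5)/2 - 1/2)*conj(1) + 5*(0)*conj(-1)]
      = (1/10)[(2) + (-1 + sqrt(5)) + (-sqrt(5) - 1) + (0)] = 0/10 = 0
  <chi_2*chi_3, chi_3> = (1/10)[1*(2)*conj(2) + 2*(-1/2 + sqrt(5)/2)*conj(-1/2 + sqrt(5)/2) + 2*(-sqrt(5)/2 - 1/2)*conj(-sqrt(5)/2 - 1/2) + 5*(0)*conj(0)]
      = (1/10)[(4) + (3 - sqrt(5)) + (sqrt(5) + 3) + (0)] = 10/10 = 1
  <chi_2*chi_3, chi_4> = (1/10)[1*(2)*conj(2) + 2*(-1/2 + sqrt(5)/2)*conj(-sqrt(5)/2 - 1/2) + 2*(-sqrt(5)/2 - 1/2)*conj(-1/2 + sqrt(5)/2) + 5*(0)*conj(0)]
      = (1/10)[(4) + (-2) + (-2) + (0)] = 0/10 = 0
Hence the multiplicities are chi_3: 1. Dimension check: dim(chi_2)*dim(chi_3) = 1*2 = 2 and sum (mult * dim) = 1*2 = 2.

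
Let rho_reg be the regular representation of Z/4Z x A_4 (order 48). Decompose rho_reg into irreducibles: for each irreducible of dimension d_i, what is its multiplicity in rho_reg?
Each irreducible V_i of dimension d_i appears with multiplicity d_i, i.e. rho_reg = (direct sum over all irreducibles V_i) d_i V_i. The irreducible dimensions for Z/4Z x A_4 are 1, 1, 1, 1, 1, 1, 1, 1, 1, 1, 1, 1, 3, 3, 3, 3: 12 irreducibles of dimension 1, each with multiplicity 1; 4 irreducibles of dimension 3, each with multiplicity 3. Total dimension 12*1*1 + 4*3*3 = 48 = |G|.

General theorem: in the regular representation of a finite group G, each irreducible appears with multiplicity equal to its dimension. Check: dim(rho_reg) = sum d_i^2 = 1 + 1 + 1 + 1 + 1 + 1 + 1 + 1 + 1 + 1 + 1 + 1 + 9 + 9 + 9 + 9 = 48 = |G|.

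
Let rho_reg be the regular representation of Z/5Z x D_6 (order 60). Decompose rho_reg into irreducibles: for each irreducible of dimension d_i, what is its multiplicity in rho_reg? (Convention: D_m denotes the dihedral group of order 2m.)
Each irreducible V_i of dimension d_i appears with multiplicity d_i, i.e. rho_reg = (direct sum over all irreducibles V_i) d_i V_i. The irreducible dimensions for Z/5Z x D_6 are 1, 1, 1, 1, 1, 1, 1, 1, 1, 1, 1, 1, 1, 1, 1, 1, 1, 1, 1, 1, 2, 2, 2, 2, 2, 2, 2, 2, 2, 2: 20 irreducibles of dimension 1, each with multiplicity 1; 10 irreducibles of dimension 2, each with multiplicity 2. Total dimension 20*1*1 + 10*2*2 = 60 = |G|.

Reasoning: General theorem: in the regular representation of a finite group G, each irreducible appears with multiplicity equal to its dimension. Check: dim(rho_reg) = sum d_i^2 = 1 + 1 + 1 + 1 + 1 + 1 + 1 + 1 + 1 + 1 + 1 + 1 + 1 + 1 + 1 + 1 + 1 + 1 + 1 + 1 + 4 + 4 + 4 + 4 + 4 + 4 + 4 + 4 + 4 + 4 = 60 = |G|.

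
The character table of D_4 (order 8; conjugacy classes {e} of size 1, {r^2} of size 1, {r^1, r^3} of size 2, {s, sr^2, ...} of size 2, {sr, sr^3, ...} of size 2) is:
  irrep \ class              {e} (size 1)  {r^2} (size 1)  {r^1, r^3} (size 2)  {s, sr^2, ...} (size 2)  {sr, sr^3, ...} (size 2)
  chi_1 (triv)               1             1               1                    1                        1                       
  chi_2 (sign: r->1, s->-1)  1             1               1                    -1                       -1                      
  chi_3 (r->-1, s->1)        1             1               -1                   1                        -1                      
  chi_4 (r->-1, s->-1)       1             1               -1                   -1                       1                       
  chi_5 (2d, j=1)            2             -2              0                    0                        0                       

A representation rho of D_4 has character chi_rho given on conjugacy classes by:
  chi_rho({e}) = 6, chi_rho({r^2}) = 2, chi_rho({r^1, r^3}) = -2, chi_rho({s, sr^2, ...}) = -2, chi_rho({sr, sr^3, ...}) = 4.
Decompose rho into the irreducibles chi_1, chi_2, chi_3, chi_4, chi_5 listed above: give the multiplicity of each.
Multiplicities: chi_1: 1, chi_2: 0, chi_3: 0, chi_4: 3, chi_5: 1.

Solution. Use <chi_rho, chi> = (1/|G|) sum_C |C| * chi_rho(C) * conj(chi(C)) with |G| = 8 for each irreducible chi in the table:
  <chi_rho, chi_1> = (1/8)[1*(6)*conj(1) + 1*(2)*conj(1) + 2*(-2)*conj(1) + 2*(-2)*conj(1) + 2*(4)*conj(1)]
      = (1/8)[(6) + (2) + (-4) + (-4) + (8)] = 8/8 = 1
  <chi_rho, chi_2> = (1/8)[1*(6)*conj(1) + 1*(2)*conj(1) + 2*(-2)*conj(1) + 2*(-2)*conj(-1) + 2*(4)*conj(-1)]
      = (1/8)[(6) + (2) + (-4) + (4) + (-8)] = 0/8 = 0
  <chi_rho, chi_3> = (1/8)[1*(6)*conj(1) + 1*(2)*conj(1) + 2*(-2)*conj(-1) + 2*(-2)*conj(1) + 2*(4)*conj(-1)]
      = (1/8)[(6) + (2) + (4) + (-4) + (-8)] = 0/8 = 0
  <chi_rho, chi_4> = (1/8)[1*(6)*conj(1) + 1*(2)*conj(1) + 2*(-2)*conj(-1) + 2*(-2)*conj(-1) + 2*(4)*conj(1)]
      = (1/8)[(6) + (2) + (4) + (4) + (8)] = 24/8 = 3
  <chi_rho, chi_5> = (1/8)[1*(6)*conj(2) + 1*(2)*conj(-2) + 2*(-2)*conj(0) + 2*(-2)*conj(0) + 2*(4)*conj(0)]
      = (1/8)[(12) + (-4) + (0) + (0) + (0)] = 8/8 = 1
Dimension check: dim(rho) = sum (mult * dim) = 1*1 + 0*1 + 0*1 + 3*1 + 1*2 = 6 = chi_rho(e) = 6.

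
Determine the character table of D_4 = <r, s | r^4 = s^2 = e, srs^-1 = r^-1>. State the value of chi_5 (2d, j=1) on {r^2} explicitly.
Conjugacy classes: {e} of size 1, {r^2} of size 1, {r^1, r^3} of size 2, {s, sr^2, ...} of size 2, {sr, sr^3, ...} of size 2.
Character table:
  irrep \ class              {e} (size 1)  {r^2} (size 1)  {r^1, r^3} (size 2)  {s, sr^2, ...} (size 2)  {sr, sr^3, ...} (size 2)
  chi_1 (triv)               1             1               1                    1                        1                       
  chi_2 (sign: r->1, s->-1)  1             1               1                    -1                       -1                      
  chi_3 (r->-1, s->1)        1             1               -1                   1                        -1                      
  chi_4 (r->-1, s->-1)       1             1               -1                   -1                       1                       
  chi_5 (2d, j=1)            2             -2              0                    0                        0                       

Spot check: chi_5 (2d, j=1) on {r^2} = -2.

Justification: D_4 has order 2*4 = 8 with 5 conjugacy classes, hence 5 irreducibles. Sum of squared dims 1 + 1 + 1 + 1 + 4 = 8 = |G|. Linear characters come from the abelianisation; the 2-dimensional irreps have character r^k -> 2*cos(2*pi*j*k/4), reflections -> 0.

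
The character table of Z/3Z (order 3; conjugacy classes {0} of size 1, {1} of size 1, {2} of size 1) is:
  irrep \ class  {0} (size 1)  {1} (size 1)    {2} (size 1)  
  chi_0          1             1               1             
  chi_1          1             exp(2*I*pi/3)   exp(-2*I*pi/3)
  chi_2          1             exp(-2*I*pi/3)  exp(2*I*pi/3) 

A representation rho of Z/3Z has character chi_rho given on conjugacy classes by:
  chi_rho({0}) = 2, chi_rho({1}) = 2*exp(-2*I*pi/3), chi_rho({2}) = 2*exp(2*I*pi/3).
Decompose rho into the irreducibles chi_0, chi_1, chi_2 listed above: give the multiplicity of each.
Multiplicities: chi_0: 0, chi_1: 0, chi_2: 2.

Why: Use <chi_rho, chi> = (1/|G|) sum_C |C| * chi_rho(C) * conj(chi(C)) with |G| = 3 for each irreducible chi in the table:
  <chi_rho, chi_0> = (1/3)[1*(2)*conj(1) + 1*(2*exp(-2*I*pi/3))*conj(1) + 1*(2*exp(2*I*pi/3))*conj(1)]
      = (1/3)[(2) + (2*exp(-2*I*pi/3)) + (2*exp(2*I*pi/3))] = 0/3 = 0
  <chi_rho, chi_1> = (1/3)[1*(2)*conj(1) + 1*(2*exp(-2*I*pi/3))*conj(exp(2*I*pi/3)) + 1*(2*exp(2*I*pi/3))*conj(exp(-2*I*pi/3))]
      = (1/3)[(2) + (2*exp(2*I*pi/3)) + (2*exp(-2*I*pi/3))] = 0/3 = 0
  <chi_rho, chi_2> = (1/3)[1*(2)*conj(1) + 1*(2*exp(-2*I*pi/3))*conj(exp(-2*I*pi/3)) + 1*(2*exp(2*I*pi/3))*conj(exp(2*I*pi/3))]
      = (1/3)[(2) + (2) + (2)] = 6/3 = 2
(Exp terms are combined using exp(i*s)*conj(exp(i*t)) = exp(i*(s-t)), and sums of them are collapsed using the identity that for every m > 1 the m distinct m-th roots of unity sum to 0, e.g. 1 + exp(2*I*pi/3) + exp(-2*I*pi/3) = 0.)
Dimension check: dim(rho) = sum (mult * dim) = 0*1 + 0*1 + 2*1 = 2 = chi_rho(e) = 2.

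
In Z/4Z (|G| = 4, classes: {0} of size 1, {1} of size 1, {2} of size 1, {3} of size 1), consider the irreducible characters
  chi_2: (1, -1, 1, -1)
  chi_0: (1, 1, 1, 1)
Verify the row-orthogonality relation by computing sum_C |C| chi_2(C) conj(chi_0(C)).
Sum = 0; so <chi_2, chi_0> = 0 (distinct irreducibles are orthogonal).

Details: Compute term by term over conjugacy classes (|C| * chi_2(C) * conj(chi_0(C))):
  1*(1)*conj(1) + 1*(-1)*conj(1) + 1*(1)*conj(1) + 1*(-1)*conj(1)
  = (1) + (-1) + (1) + (-1)
  = 0.
(Exp terms are combined using exp(i*s)*conj(exp(i*t)) = exp(i*(s-t)), and sums of them are collapsed using the identity that for every m > 1 the m distinct m-th roots of unity sum to 0, e.g. 1 + exp(2*I*pi/3) + exp(-2*I*pi/3) = 0.)
Dividing by |G| = 4 gives 0/4 = 0, matching the row-orthogonality relation <chi_2, chi_0> = [chi_2 = chi_0].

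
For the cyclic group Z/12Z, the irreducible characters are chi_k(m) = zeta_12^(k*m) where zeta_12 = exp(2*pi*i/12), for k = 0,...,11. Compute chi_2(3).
chi_2(3) = zeta_12^6 = -1

Derivation: chi_2(3) = zeta_12^(2*3) = zeta_12^6. Since zeta_12^12 = 1, this equals zeta_12^6 = exp(2*pi*i*6/12) = -1.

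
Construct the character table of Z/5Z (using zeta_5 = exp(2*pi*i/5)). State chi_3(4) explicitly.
Character table of Z/5Z (irreps indexed chi_0,...,chi_4 with chi_k(m) = zeta_5^(k*m), zeta_5 = exp(2*pi*i/5)):
  irrep \ class  {0} (size 1)  {1} (size 1)    {2} (size 1)    {3} (size 1)    {4} (size 1)  
  chi_0          1             1               1               1               1             
  chi_1          1             exp(2*I*pi/5)   exp(4*I*pi/5)   exp(-4*I*pi/5)  exp(-2*I*pi/5)
  chi_2          1             exp(4*I*pi/5)   exp(-2*I*pi/5)  exp(2*I*pi/5)   exp(-4*I*pi/5)
  chi_3          1             exp(-4*I*pi/5)  exp(2*I*pi/5)   exp(-2*I*pi/5)  exp(4*I*pi/5) 
  chi_4          1             exp(-2*I*pi/5)  exp(-4*I*pi/5)  exp(4*I*pi/5)   exp(2*I*pi/5) 

Spot check: chi_3(4) = zeta_5^(3*4) = zeta_5^12 = exp(4*I*pi/5).

Derivation: Z/5Z is abelian, so all 5 irreducible complex representations are 1-dimensional. They are given by chi_k(m) = zeta_5^(k*m) for k = 0,...,4. Row orthogonality: sum_m chi_k(m) conj(chi_l(m)) = 5 * [k = l].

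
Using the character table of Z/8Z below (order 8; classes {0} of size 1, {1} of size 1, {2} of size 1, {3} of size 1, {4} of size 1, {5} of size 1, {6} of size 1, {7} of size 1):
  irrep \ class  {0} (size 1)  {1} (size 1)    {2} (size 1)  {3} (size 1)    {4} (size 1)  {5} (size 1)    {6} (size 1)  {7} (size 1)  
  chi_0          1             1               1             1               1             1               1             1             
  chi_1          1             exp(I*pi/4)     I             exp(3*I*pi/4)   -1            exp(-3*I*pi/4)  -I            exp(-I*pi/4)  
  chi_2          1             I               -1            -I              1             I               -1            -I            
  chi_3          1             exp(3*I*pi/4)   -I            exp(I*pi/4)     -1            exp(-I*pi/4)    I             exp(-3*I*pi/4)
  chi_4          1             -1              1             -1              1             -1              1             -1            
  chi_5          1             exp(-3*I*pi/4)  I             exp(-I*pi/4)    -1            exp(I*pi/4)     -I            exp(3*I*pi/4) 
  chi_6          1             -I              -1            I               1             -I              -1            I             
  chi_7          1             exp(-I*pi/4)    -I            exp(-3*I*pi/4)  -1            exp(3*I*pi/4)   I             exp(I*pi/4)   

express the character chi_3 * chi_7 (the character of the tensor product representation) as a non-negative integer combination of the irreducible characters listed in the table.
chi_3 tensor chi_7 = chi_2 (all other irreducibles have multiplicity 0).

Justification: The character of a tensor product is the pointwise product (chi_3 * chi_7)(C) = chi_3(C) * chi_7(C):
  {0}: (1)*(1), {1}: (exp(3*I*pi/4))*(exp(-I*pi/4)), {2}: (-I)*(-I), {3}: (exp(I*pi/4))*(exp(-3*I*pi/4)), {4}: (-1)*(-1), {5}: (exp(-I*pi/4))*(exp(3*I*pi/4)), {6}: (I)*(I), {7}: (exp(-3*I*pi/4))*(exp(I*pi/4))
so (chi_3 * chi_7) takes values
  {0} -> 1, {1} -> I, {2} -> -1, {3} -> -I, {4} -> 1, {5} -> I, {6} -> -1, {7} -> -I.
Now take the inner product of this character with each irreducible chi from the table, <chi_3*chi_7, chi> = (1/8) sum_C |C| (chi_3*chi_7)(C) conj(chi(C)):
  <chi_3*chi_7, chi_0> = (1/8)[1*(1)*conj(1) + 1*(I)*conj(1) + 1*(-1)*conj(1) + 1*(-I)*conj(1) + 1*(1)*conj(1) + 1*(I)*conj(1) + 1*(-1)*conj(1) + 1*(-I)*conj(1)]
      = (1/8)[(1) + (I) + (-1) + (-I) + (1) + (I) + (-1) + (-I)] = 0/8 = 0
  <chi_3*chi_7, chi_1> = (1/8)[1*(1)*conj(1) + 1*(I)*conj(exp(I*pi/4)) + 1*(-1)*conj(I) + 1*(-I)*conj(exp(3*I*pi/4)) + 1*(1)*conj(-1) + 1*(I)*conj(exp(-3*I*pi/4)) + 1*(-1)*conj(-I) + 1*(-I)*conj(exp(-I*pi/4))]
      = (1/8)[(1) + (exp(I*pi/4)) + (I) + (-exp(-I*pi/4)) + (-1) + (exp(-3*I*pi/4)) + (-I) + (-exp(3*I*pi/4))] = 0/8 = 0
  <chi_3*chi_7, chi_2> = (1/8)[1*(1)*conj(1) + 1*(I)*conj(I) + 1*(-1)*conj(-1) + 1*(-I)*conj(-I) + 1*(1)*conj(1) + 1*(I)*conj(I) + 1*(-1)*conj(-1) + 1*(-I)*conj(-I)]
      = (1/8)[(1) + (1) + (1) + (1) + (1) + (1) + (1) + (1)] = 8/8 = 1
  <chi_3*chi_7, chi_3> = (1/8)[1*(1)*conj(1) + 1*(I)*conj(exp(3*I*pi/4)) + 1*(-1)*conj(-I) + 1*(-I)*conj(exp(I*pi/4)) + 1*(1)*conj(-1) + 1*(I)*conj(exp(-I*pi/4)) + 1*(-1)*conj(I) + 1*(-I)*conj(exp(-3*I*pi/4))]
      = (1/8)[(1) + (exp(-I*pi/4)) + (-I) + (-exp(I*pi/4)) + (-1) + (exp(3*I*pi/4)) + (I) + (-exp(-3*I*pi/4))] = 0/8 = 0
  <chi_3*chi_7, chi_4> = (1/8)[1*(1)*conj(1) + 1*(I)*conj(-1) + 1*(-1)*conj(1) + 1*(-I)*conj(-1) + 1*(1)*conj(1) + 1*(I)*conj(-1) + 1*(-1)*conj(1) + 1*(-I)*conj(-1)]
      = (1/8)[(1) + (-I) + (-1) + (I) + (1) + (-I) + (-1) + (I)] = 0/8 = 0
  <chi_3*chi_7, chi_5> = (1/8)[1*(1)*conj(1) + 1*(I)*conj(exp(-3*I*pi/4)) + 1*(-1)*conj(I) + 1*(-I)*conj(exp(-I*pi/4)) + 1*(1)*conj(-1) + 1*(I)*conj(exp(I*pi/4)) + 1*(-1)*conj(-I) + 1*(-I)*conj(exp(3*I*pi/4))]
      = (1/8)[(1) + (exp(-3*I*pi/4)) + (I) + (-exp(3*I*pi/4)) + (-1) + (exp(I*pi/4)) + (-I) + (-exp(-I*pi/4))] = 0/8 = 0
  <chi_3*chi_7, chi_6> = (1/8)[1*(1)*conj(1) + 1*(I)*conj(-I) + 1*(-1)*conj(-1) + 1*(-I)*conj(I) + 1*(1)*conj(1) + 1*(I)*conj(-I) + 1*(-1)*conj(-1) + 1*(-I)*conj(I)]
      = (1/8)[(1) + (-1) + (1) + (-1) + (1) + (-1) + (1) + (-1)] = 0/8 = 0
  <chi_3*chi_7, chi_7> = (1/8)[1*(1)*conj(1) + 1*(I)*conj(exp(-I*pi/4)) + 1*(-1)*conj(-I) + 1*(-I)*conj(exp(-3*I*pi/4)) + 1*(1)*conj(-1) + 1*(I)*conj(exp(3*I*pi/4)) + 1*(-1)*conj(I) + 1*(-I)*conj(exp(I*pi/4))]
      = (1/8)[(1) + (exp(3*I*pi/4)) + (-I) + (-exp(-3*I*pi/4)) + (-1) + (exp(-I*pi/4)) + (I) + (-exp(I*pi/4))] = 0/8 = 0
(Exp terms are combined using exp(i*s)*conj(exp(i*t)) = exp(i*(s-t)), and sums of them are collapsed using the identity that for every m > 1 the m distinct m-th roots of unity sum to 0, e.g. 1 + exp(2*I*pi/3) + exp(-2*I*pi/3) = 0.)
Hence the multiplicities are chi_2: 1. Dimension check: dim(chi_3)*dim(chi_7) = 1*1 = 1 and sum (mult * dim) = 1*1 = 1.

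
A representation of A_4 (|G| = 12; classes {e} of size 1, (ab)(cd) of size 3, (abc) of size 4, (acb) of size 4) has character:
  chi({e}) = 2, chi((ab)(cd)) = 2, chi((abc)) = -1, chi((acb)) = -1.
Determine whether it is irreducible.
Not irreducible (reducible): <chi, chi> = 2 > 1.

Reasoning: <chi, chi> = (1/|G|) sum_C |C| * |chi(C)|^2 = (1/12)[1*|2|^2 + 3*|2|^2 + 4*|-1|^2 + 4*|-1|^2]
  = (1/12)[(4) + (12) + (4) + (4)] = 24/12 = 2.
(Exp terms are combined using exp(i*s)*conj(exp(i*t)) = exp(i*(s-t)), and sums of them are collapsed using the identity that for every m > 1 the m distinct m-th roots of unity sum to 0, e.g. 1 + exp(2*I*pi/3) + exp(-2*I*pi/3) = 0.)
A character is irreducible iff <chi, chi> = 1, so this representation is reducible.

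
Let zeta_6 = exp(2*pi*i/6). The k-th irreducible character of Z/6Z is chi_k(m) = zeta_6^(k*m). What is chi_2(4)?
chi_2(4) = zeta_6^8 = exp(2*I*pi/3)

Argument: chi_2(4) = zeta_6^(2*4) = zeta_6^8. Since zeta_6^6 = 1, this equals zeta_6^2 = exp(2*pi*i*2/6) = exp(2*I*pi/3).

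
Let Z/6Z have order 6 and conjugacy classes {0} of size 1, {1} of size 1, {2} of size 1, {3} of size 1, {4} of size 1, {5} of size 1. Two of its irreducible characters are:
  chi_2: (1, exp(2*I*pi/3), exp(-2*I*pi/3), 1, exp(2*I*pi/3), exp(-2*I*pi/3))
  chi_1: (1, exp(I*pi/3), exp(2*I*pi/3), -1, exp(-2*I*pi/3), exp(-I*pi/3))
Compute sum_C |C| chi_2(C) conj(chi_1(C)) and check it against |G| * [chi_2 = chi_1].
Sum = 0; so <chi_2, chi_1> = 0 (distinct irreducibles are orthogonal).

Why: Compute term by term over conjugacy classes (|C| * chi_2(C) * conj(chi_1(C))):
  1*(1)*conj(1) + 1*(exp(2*I*pi/3))*conj(exp(I*pi/3)) + 1*(exp(-2*I*pi/3))*conj(exp(2*I*pi/3)) + 1*(1)*conj(-1) + 1*(exp(2*I*pi/3))*conj(exp(-2*I*pi/3)) + 1*(exp(-2*I*pi/3))*conj(exp(-I*pi/3))
  = (1) + (exp(I*pi/3)) + (exp(2*I*pi/3)) + (-1) + (exp(-2*I*pi/3)) + (exp(-I*pi/3))
  = 0.
(Exp terms are combined using exp(i*s)*conj(exp(i*t)) = exp(i*(s-t)), and sums of them are collapsed using the identity that for every m > 1 the m distinct m-th roots of unity sum to 0, e.g. 1 + exp(2*I*pi/3) + exp(-2*I*pi/3) = 0.)
Dividing by |G| = 6 gives 0/6 = 0, matching the row-orthogonality relation <chi_2, chi_1> = [chi_2 = chi_1].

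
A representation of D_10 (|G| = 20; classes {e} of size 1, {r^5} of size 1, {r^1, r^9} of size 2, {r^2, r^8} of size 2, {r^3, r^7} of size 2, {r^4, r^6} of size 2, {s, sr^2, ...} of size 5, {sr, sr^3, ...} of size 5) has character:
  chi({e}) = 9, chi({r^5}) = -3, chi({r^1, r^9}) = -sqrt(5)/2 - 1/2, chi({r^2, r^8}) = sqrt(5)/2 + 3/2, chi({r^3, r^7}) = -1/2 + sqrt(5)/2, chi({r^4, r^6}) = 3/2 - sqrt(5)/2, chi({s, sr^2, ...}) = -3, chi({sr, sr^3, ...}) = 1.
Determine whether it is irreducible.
Not irreducible (reducible): <chi, chi> = 8 > 1.

Details: <chi, chi> = (1/|G|) sum_C |C| * |chi(C)|^2 = (1/20)[1*|9|^2 + 1*|-3|^2 + 2*|-sqrt(5)/2 - 1/2|^2 + 2*|sqrt(5)/2 + 3/2|^2 + 2*|-1/2 + sqrt(5)/2|^2 + 2*|3/2 - sqrt(5)/2|^2 + 5*|-3|^2 + 5*|1|^2]
  = (1/20)[(81) + (9) + (sqrt(5) + 3) + (3*sqrt(5) + 7) + (3 - sqrt(5)) + (7 - 3*sqrt(5)) + (45) + (5)] = 160/20 = 8.
A character is irreducible iff <chi, chi> = 1, so this representation is reducible.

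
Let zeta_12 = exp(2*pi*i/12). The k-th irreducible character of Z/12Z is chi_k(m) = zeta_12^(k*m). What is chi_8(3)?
chi_8(3) = zeta_12^24 = 1

Reasoning: chi_8(3) = zeta_12^(8*3) = zeta_12^24. Since zeta_12^12 = 1, this equals zeta_12^0 = exp(2*pi*i*0/12) = 1.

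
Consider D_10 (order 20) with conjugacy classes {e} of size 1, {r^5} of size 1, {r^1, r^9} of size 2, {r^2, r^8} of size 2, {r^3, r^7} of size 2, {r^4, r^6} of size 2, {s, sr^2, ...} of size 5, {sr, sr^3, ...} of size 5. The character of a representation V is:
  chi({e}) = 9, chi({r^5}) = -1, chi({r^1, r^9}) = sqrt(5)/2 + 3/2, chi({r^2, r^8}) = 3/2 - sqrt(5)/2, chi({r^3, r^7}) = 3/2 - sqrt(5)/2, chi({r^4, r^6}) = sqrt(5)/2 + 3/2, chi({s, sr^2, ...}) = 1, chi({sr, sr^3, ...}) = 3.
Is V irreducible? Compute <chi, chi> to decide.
Not irreducible (reducible): <chi, chi> = 8 > 1.

Argument: <chi, chi> = (1/|G|) sum_C |C| * |chi(C)|^2 = (1/20)[1*|9|^2 + 1*|-1|^2 + 2*|sqrt(5)/2 + 3/2|^2 + 2*|3/2 - sqrt(5)/2|^2 + 2*|3/2 - sqrt(5)/2|^2 + 2*|sqrt(5)/2 + 3/2|^2 + 5*|1|^2 + 5*|3|^2]
  = (1/20)[(81) + (1) + (3*sqrt(5) + 7) + (7 - 3*sqrt(5)) + (7 - 3*sqrt(5)) + (3*sqrt(5) + 7) + (5) + (45)] = 160/20 = 8.
A character is irreducible iff <chi, chi> = 1, so this representation is reducible.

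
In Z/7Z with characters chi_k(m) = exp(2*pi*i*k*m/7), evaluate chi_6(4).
chi_6(4) = zeta_7^24 = exp(6*I*pi/7)

Justification: chi_6(4) = zeta_7^(6*4) = zeta_7^24. Since zeta_7^7 = 1, this equals zeta_7^3 = exp(2*pi*i*3/7) = exp(6*I*pi/7).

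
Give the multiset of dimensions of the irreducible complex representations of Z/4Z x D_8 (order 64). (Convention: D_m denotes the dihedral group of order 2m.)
Dimensions: 1, 1, 1, 1, 1, 1, 1, 1, 1, 1, 1, 1, 1, 1, 1, 1, 2, 2, 2, 2, 2, 2, 2, 2, 2, 2, 2, 2

Derivation: There are 28 irreducibles (= number of conjugacy classes). Their dimensions d_i satisfy sum d_i^2 = |G| = 64: 1 + 1 + 1 + 1 + 1 + 1 + 1 + 1 + 1 + 1 + 1 + 1 + 1 + 1 + 1 + 1 + 4 + 4 + 4 + 4 + 4 + 4 + 4 + 4 + 4 + 4 + 4 + 4 = 64. (For the product with Z/4Z: each of the 4 1-dim characters of Z/4Z tensors with each irrep of D_8, giving 4 copies of each D_8-dimension.)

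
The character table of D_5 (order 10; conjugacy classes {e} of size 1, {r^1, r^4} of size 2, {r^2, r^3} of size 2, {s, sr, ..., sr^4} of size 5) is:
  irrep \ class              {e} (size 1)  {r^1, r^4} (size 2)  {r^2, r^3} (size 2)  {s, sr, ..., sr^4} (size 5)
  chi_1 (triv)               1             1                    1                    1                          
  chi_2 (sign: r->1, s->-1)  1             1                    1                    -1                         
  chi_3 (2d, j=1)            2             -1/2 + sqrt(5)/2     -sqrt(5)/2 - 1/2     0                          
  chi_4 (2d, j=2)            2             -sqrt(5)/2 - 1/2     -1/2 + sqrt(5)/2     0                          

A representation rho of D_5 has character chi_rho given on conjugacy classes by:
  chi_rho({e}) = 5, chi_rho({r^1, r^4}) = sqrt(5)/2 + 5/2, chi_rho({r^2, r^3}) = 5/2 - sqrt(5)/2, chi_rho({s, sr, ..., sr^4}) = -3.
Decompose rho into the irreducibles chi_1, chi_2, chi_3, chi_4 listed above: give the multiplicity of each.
Multiplicities: chi_1: 0, chi_2: 3, chi_3: 1, chi_4: 0.

Justification: Use <chi_rho, chi> = (1/|G|) sum_C |C| * chi_rho(C) * conj(chi(C)) with |G| = 10 for each irreducible chi in the table:
  <chi_rho, chi_1> = (1/10)[1*(5)*conj(1) + 2*(sqrt(5)/2 + 5/2)*conj(1) + 2*(5/2 - sqrt(5)/2)*conj(1) + 5*(-3)*conj(1)]
      = (1/10)[(5) + (sqrt(5) + 5) + (5 - sqrt(5)) + (-15)] = 0/10 = 0
  <chi_rho, chi_2> = (1/10)[1*(5)*conj(1) + 2*(sqrt(5)/2 + 5/2)*conj(1) + 2*(5/2 - sqrt(5)/2)*conj(1) + 5*(-3)*conj(-1)]
      = (1/10)[(5) + (sqrt(5) + 5) + (5 - sqrt(5)) + (15)] = 30/10 = 3
  <chi_rho, chi_3> = (1/10)[1*(5)*conj(2) + 2*(sqrt(5)/2 + 5/2)*conj(-1/2 + sqrt(5)/2) + 2*(5/2 - sqrt(5)/2)*conj(-sqrt(5)/2 - 1/2) + 5*(-3)*conj(0)]
      = (1/10)[(10) + (2*sqrt(5)) + (-2*sqrt(5)) + (0)] = 10/10 = 1
  <chi_rho, chi_4> = (1/10)[1*(5)*conj(2) + 2*(sqrt(5)/2 + 5/2)*conj(-sqrt(5)/2 - 1/2) + 2*(5/2 - sqrt(5)/2)*conj(-1/2 + sqrt(5)/2) + 5*(-3)*conj(0)]
      = (1/10)[(10) + (-3*sqrt(5) - 5) + (-5 + 3*sqrt(5)) + (0)] = 0/10 = 0
Dimension check: dim(rho) = sum (mult * dim) = 0*1 + 3*1 + 1*2 + 0*2 = 5 = chi_rho(e) = 5.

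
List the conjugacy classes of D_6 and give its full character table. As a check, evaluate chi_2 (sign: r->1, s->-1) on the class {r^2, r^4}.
Conjugacy classes: {e} of size 1, {r^3} of size 1, {r^1, r^5} of size 2, {r^2, r^4} of size 2, {s, sr^2, ...} of size 3, {sr, sr^3, ...} of size 3.
Character table:
  irrep \ class              {e} (size 1)  {r^3} (size 1)  {r^1, r^5} (size 2)  {r^2, r^4} (size 2)  {s, sr^2, ...} (size 3)  {sr, sr^3, ...} (size 3)
  chi_1 (triv)               1             1               1                    1                    1                        1                       
  chi_2 (sign: r->1, s->-1)  1             1               1                    1                    -1                       -1                      
  chi_3 (r->-1, s->1)        1             -1              -1                   1                    1                        -1                      
  chi_4 (r->-1, s->-1)       1             -1              -1                   1                    -1                       1                       
  chi_5 (2d, j=1)            2             -2              1                    -1                   0                        0                       
  chi_6 (2d, j=2)            2             2               -1                   -1                   0                        0                       

Spot check: chi_2 (sign: r->1, s->-1) on {r^2, r^4} = 1.

Reasoning: D_6 has order 2*6 = 12 with 6 conjugacy classes, hence 6 irreducibles. Sum of squared dims 1 + 1 + 1 + 1 + 4 + 4 = 12 = |G|. Linear characters come from the abelianisation; the 2-dimensional irreps have character r^k -> 2*cos(2*pi*j*k/6), reflections -> 0.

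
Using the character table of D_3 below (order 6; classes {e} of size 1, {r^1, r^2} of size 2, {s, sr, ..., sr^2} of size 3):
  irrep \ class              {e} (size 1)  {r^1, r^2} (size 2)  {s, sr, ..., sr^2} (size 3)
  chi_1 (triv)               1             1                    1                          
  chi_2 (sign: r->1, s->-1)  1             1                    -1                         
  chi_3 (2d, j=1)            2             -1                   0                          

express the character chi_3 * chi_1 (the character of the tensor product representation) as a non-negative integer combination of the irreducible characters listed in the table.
chi_3 tensor chi_1 = chi_3 (all other irreducibles have multiplicity 0).

Proof sketch: The character of a tensor product is the pointwise product (chi_3 * chi_1)(C) = chi_3(C) * chi_1(C):
  {e}: (2)*(1), {r^1, r^2}: (-1)*(1), {s, sr, ..., sr^2}: (0)*(1)
so (chi_3 * chi_1) takes values
  {e} -> 2, {r^1, r^2} -> -1, {s, sr, ..., sr^2} -> 0.
Now take the inner product of this character with each irreducible chi from the table, <chi_3*chi_1, chi> = (1/6) sum_C |C| (chi_3*chi_1)(C) conj(chi(C)):
  <chi_3*chi_1, chi_1> = (1/6)[1*(2)*conj(1) + 2*(-1)*conj(1) + 3*(0)*conj(1)]
      = (1/6)[(2) + (-2) + (0)] = 0/6 = 0
  <chi_3*chi_1, chi_2> = (1/6)[1*(2)*conj(1) + 2*(-1)*conj(1) + 3*(0)*conj(-1)]
      = (1/6)[(2) + (-2) + (0)] = 0/6 = 0
  <chi_3*chi_1, chi_3> = (1/6)[1*(2)*conj(2) + 2*(-1)*conj(-1) + 3*(0)*conj(0)]
      = (1/6)[(4) + (2) + (0)] = 6/6 = 1
Hence the multiplicities are chi_3: 1. Dimension check: dim(chi_3)*dim(chi_1) = 2*1 = 2 and sum (mult * dim) = 1*2 = 2.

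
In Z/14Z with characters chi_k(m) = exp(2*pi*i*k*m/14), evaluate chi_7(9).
chi_7(9) = zeta_14^63 = -1

Reasoning: chi_7(9) = zeta_14^(7*9) = zeta_14^63. Since zeta_14^14 = 1, this equals zeta_14^7 = exp(2*pi*i*7/14) = -1.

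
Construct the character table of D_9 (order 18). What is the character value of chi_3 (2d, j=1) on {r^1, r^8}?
Conjugacy classes: {e} of size 1, {r^1, r^8} of size 2, {r^2, r^7} of size 2, {r^3, r^6} of size 2, {r^4, r^5} of size 2, {s, sr, ..., sr^8} of size 9.
Character table:
  irrep \ class              {e} (size 1)  {r^1, r^8} (size 2)  {r^2, r^7} (size 2)  {r^3, r^6} (size 2)  {r^4, r^5} (size 2)  {s, sr, ..., sr^8} (size 9)
  chi_1 (triv)               1             1                    1                    1                    1                    1                          
  chi_2 (sign: r->1, s->-1)  1             1                    1                    1                    1                    -1                         
  chi_3 (2d, j=1)            2             2*cos(2*pi/9)        2*cos(4*pi/9)        -1                   -2*cos(pi/9)         0                          
  chi_4 (2d, j=2)            2             2*cos(4*pi/9)        -2*cos(pi/9)         -1                   2*cos(2*pi/9)        0                          
  chi_5 (2d, j=3)            2             -1                   -1                   2                    -1                   0                          
  chi_6 (2d, j=4)            2             -2*cos(pi/9)         2*cos(2*pi/9)        -1                   2*cos(4*pi/9)        0                          

Spot check: chi_3 (2d, j=1) on {r^1, r^8} = 2*cos(2*pi/9).

Why: D_9 has order 2*9 = 18 with 6 conjugacy classes, hence 6 irreducibles. Sum of squared dims 1 + 1 + 4 + 4 + 4 + 4 = 18 = |G|. Linear characters come from the abelianisation; the 2-dimensional irreps have character r^k -> 2*cos(2*pi*j*k/9), reflections -> 0.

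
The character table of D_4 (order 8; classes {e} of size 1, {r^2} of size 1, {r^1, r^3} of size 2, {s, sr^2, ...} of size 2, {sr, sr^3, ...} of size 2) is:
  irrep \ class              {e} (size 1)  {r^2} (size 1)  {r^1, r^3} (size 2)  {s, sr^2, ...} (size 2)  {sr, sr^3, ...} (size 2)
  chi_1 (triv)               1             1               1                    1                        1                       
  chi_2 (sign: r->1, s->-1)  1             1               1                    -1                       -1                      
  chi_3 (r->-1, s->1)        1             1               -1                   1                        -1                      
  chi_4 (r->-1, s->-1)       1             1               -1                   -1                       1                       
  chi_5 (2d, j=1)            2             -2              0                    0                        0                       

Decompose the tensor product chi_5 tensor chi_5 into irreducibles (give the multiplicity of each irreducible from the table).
chi_5 tensor chi_5 = chi_1 + chi_2 + chi_3 + chi_4 (all other irreducibles have multiplicity 0).

Reasoning: The character of a tensor product is the pointwise product (chi_5 * chi_5)(C) = chi_5(C) * chi_5(C):
  {e}: (2)*(2), {r^2}: (-2)*(-2), {r^1, r^3}: (0)*(0), {s, sr^2, ...}: (0)*(0), {sr, sr^3, ...}: (0)*(0)
so (chi_5 * chi_5) takes values
  {e} -> 4, {r^2} -> 4, {r^1, r^3} -> 0, {s, sr^2, ...} -> 0, {sr, sr^3, ...} -> 0.
Now take the inner product of this character with each irreducible chi from the table, <chi_5*chi_5, chi> = (1/8) sum_C |C| (chi_5*chi_5)(C) conj(chi(C)):
  <chi_5*chi_5, chi_1> = (1/8)[1*(4)*conj(1) + 1*(4)*conj(1) + 2*(0)*conj(1) + 2*(0)*conj(1) + 2*(0)*conj(1)]
      = (1/8)[(4) + (4) + (0) + (0) + (0)] = 8/8 = 1
  <chi_5*chi_5, chi_2> = (1/8)[1*(4)*conj(1) + 1*(4)*conj(1) + 2*(0)*conj(1) + 2*(0)*conj(-1) + 2*(0)*conj(-1)]
      = (1/8)[(4) + (4) + (0) + (0) + (0)] = 8/8 = 1
  <chi_5*chi_5, chi_3> = (1/8)[1*(4)*conj(1) + 1*(4)*conj(1) + 2*(0)*conj(-1) + 2*(0)*conj(1) + 2*(0)*conj(-1)]
      = (1/8)[(4) + (4) + (0) + (0) + (0)] = 8/8 = 1
  <chi_5*chi_5, chi_4> = (1/8)[1*(4)*conj(1) + 1*(4)*conj(1) + 2*(0)*conj(-1) + 2*(0)*conj(-1) + 2*(0)*conj(1)]
      = (1/8)[(4) + (4) + (0) + (0) + (0)] = 8/8 = 1
  <chi_5*chi_5, chi_5> = (1/8)[1*(4)*conj(2) + 1*(4)*conj(-2) + 2*(0)*conj(0) + 2*(0)*conj(0) + 2*(0)*conj(0)]
      = (1/8)[(8) + (-8) + (0) + (0) + (0)] = 0/8 = 0
Hence the multiplicities are chi_1: 1, chi_2: 1, chi_3: 1, chi_4: 1. Dimension check: dim(chi_5)*dim(chi_5) = 2*2 = 4 and sum (mult * dim) = 1*1 + 1*1 + 1*1 + 1*1 = 4.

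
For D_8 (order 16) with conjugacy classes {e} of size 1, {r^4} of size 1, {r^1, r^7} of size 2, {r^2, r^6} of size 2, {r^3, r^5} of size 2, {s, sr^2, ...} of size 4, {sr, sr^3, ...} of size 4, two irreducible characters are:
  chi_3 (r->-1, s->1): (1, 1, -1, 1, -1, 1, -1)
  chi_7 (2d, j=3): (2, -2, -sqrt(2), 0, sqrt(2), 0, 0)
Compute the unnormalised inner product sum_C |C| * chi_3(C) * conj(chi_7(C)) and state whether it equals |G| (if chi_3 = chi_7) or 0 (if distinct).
Sum = 0; so <chi_3, chi_7> = 0 (distinct irreducibles are orthogonal).

Reasoning: Compute term by term over conjugacy classes (|C| * chi_3(C) * conj(chi_7(C))):
  1*(1)*conj(2) + 1*(1)*conj(-2) + 2*(-1)*conj(-sqrt(2)) + 2*(1)*conj(0) + 2*(-1)*conj(sqrt(2)) + 4*(1)*conj(0) + 4*(-1)*conj(0)
  = (2) + (-2) + (2*sqrt(2)) + (0) + (-2*sqrt(2)) + (0) + (0)
  = 0.
Dividing by |G| = 16 gives 0/16 = 0, matching the row-orthogonality relation <chi_3, chi_7> = [chi_3 = chi_7].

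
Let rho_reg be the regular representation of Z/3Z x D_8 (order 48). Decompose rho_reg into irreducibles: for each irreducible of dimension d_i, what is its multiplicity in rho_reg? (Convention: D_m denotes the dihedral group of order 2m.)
Each irreducible V_i of dimension d_i appears with multiplicity d_i, i.e. rho_reg = (direct sum over all irreducibles V_i) d_i V_i. The irreducible dimensions for Z/3Z x D_8 are 1, 1, 1, 1, 1, 1, 1, 1, 1, 1, 1, 1, 2, 2, 2, 2, 2, 2, 2, 2, 2: 12 irreducibles of dimension 1, each with multiplicity 1; 9 irreducibles of dimension 2, each with multiplicity 2. Total dimension 12*1*1 + 9*2*2 = 48 = |G|.

Working: General theorem: in the regular representation of a finite group G, each irreducible appears with multiplicity equal to its dimension. Check: dim(rho_reg) = sum d_i^2 = 1 + 1 + 1 + 1 + 1 + 1 + 1 + 1 + 1 + 1 + 1 + 1 + 4 + 4 + 4 + 4 + 4 + 4 + 4 + 4 + 4 = 48 = |G|.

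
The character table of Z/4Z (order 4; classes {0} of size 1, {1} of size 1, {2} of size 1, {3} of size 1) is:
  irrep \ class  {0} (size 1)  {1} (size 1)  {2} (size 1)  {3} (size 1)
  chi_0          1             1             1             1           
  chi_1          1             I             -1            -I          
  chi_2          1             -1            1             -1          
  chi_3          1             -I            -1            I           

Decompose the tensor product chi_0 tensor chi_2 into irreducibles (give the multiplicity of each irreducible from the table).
chi_0 tensor chi_2 = chi_2 (all other irreducibles have multiplicity 0).

Derivation: The character of a tensor product is the pointwise product (chi_0 * chi_2)(C) = chi_0(C) * chi_2(C):
  {0}: (1)*(1), {1}: (1)*(-1), {2}: (1)*(1), {3}: (1)*(-1)
so (chi_0 * chi_2) takes values
  {0} -> 1, {1} -> -1, {2} -> 1, {3} -> -1.
Now take the inner product of this character with each irreducible chi from the table, <chi_0*chi_2, chi> = (1/4) sum_C |C| (chi_0*chi_2)(C) conj(chi(C)):
  <chi_0*chi_2, chi_0> = (1/4)[1*(1)*conj(1) + 1*(-1)*conj(1) + 1*(1)*conj(1) + 1*(-1)*conj(1)]
      = (1/4)[(1) + (-1) + (1) + (-1)] = 0/4 = 0
  <chi_0*chi_2, chi_1> = (1/4)[1*(1)*conj(1) + 1*(-1)*conj(I) + 1*(1)*conj(-1) + 1*(-1)*conj(-I)]
      = (1/4)[(1) + (I) + (-1) + (-I)] = 0/4 = 0
  <chi_0*chi_2, chi_2> = (1/4)[1*(1)*conj(1) + 1*(-1)*conj(-1) + 1*(1)*conj(1) + 1*(-1)*conj(-1)]
      = (1/4)[(1) + (1) + (1) + (1)] = 4/4 = 1
  <chi_0*chi_2, chi_3> = (1/4)[1*(1)*conj(1) + 1*(-1)*conj(-I) + 1*(1)*conj(-1) + 1*(-1)*conj(I)]
      = (1/4)[(1) + (-I) + (-1) + (I)] = 0/4 = 0
(Exp terms are combined using exp(i*s)*conj(exp(i*t)) = exp(i*(s-t)), and sums of them are collapsed using the identity that for every m > 1 the m distinct m-th roots of unity sum to 0, e.g. 1 + exp(2*I*pi/3) + exp(-2*I*pi/3) = 0.)
Hence the multiplicities are chi_2: 1. Dimension check: dim(chi_0)*dim(chi_2) = 1*1 = 1 and sum (mult * dim) = 1*1 = 1.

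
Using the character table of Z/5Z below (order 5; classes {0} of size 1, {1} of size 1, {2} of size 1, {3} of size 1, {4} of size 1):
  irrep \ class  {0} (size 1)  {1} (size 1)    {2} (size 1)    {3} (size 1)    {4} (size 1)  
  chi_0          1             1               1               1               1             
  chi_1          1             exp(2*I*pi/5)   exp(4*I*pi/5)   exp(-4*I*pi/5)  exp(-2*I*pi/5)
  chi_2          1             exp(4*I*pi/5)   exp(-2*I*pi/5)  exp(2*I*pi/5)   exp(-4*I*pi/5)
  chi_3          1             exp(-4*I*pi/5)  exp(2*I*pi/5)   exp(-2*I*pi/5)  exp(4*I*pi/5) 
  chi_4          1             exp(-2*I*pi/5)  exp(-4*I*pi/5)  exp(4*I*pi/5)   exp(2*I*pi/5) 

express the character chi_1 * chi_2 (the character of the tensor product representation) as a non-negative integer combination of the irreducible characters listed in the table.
chi_1 tensor chi_2 = chi_3 (all other irreducibles have multiplicity 0).

Details: The character of a tensor product is the pointwise product (chi_1 * chi_2)(C) = chi_1(C) * chi_2(C):
  {0}: (1)*(1), {1}: (exp(2*I*pi/5))*(exp(4*I*pi/5)), {2}: (exp(4*I*pi/5))*(exp(-2*I*pi/5)), {3}: (exp(-4*I*pi/5))*(exp(2*I*pi/5)), {4}: (exp(-2*I*pi/5))*(exp(-4*I*pi/5))
so (chi_1 * chi_2) takes values
  {0} -> 1, {1} -> exp(-4*I*pi/5), {2} -> exp(2*I*pi/5), {3} -> exp(-2*I*pi/5), {4} -> exp(4*I*pi/5).
Now take the inner product of this character with each irreducible chi from the table, <chi_1*chi_2, chi> = (1/5) sum_C |C| (chi_1*chi_2)(C) conj(chi(C)):
  <chi_1*chi_2, chi_0> = (1/5)[1*(1)*conj(1) + 1*(exp(-4*I*pi/5))*conj(1) + 1*(exp(2*I*pi/5))*conj(1) + 1*(exp(-2*I*pi/5))*conj(1) + 1*(exp(4*I*pi/5))*conj(1)]
      = (1/5)[(1) + (exp(-4*I*pi/5)) + (exp(2*I*pi/5)) + (exp(-2*I*pi/5)) + (exp(4*I*pi/5))] = 0/5 = 0
  <chi_1*chi_2, chi_1> = (1/5)[1*(1)*conj(1) + 1*(exp(-4*I*pi/5))*conj(exp(2*I*pi/5)) + 1*(exp(2*I*pi/5))*conj(exp(4*I*pi/5)) + 1*(exp(-2*I*pi/5))*conj(exp(-4*I*pi/5)) + 1*(exp(4*I*pi/5))*conj(exp(-2*I*pi/5))]
      = (1/5)[(1) + (exp(4*I*pi/5)) + (exp(-2*I*pi/5)) + (exp(2*I*pi/5)) + (exp(-4*I*pi/5))] = 0/5 = 0
  <chi_1*chi_2, chi_2> = (1/5)[1*(1)*conj(1) + 1*(exp(-4*I*pi/5))*conj(exp(4*I*pi/5)) + 1*(exp(2*I*pi/5))*conj(exp(-2*I*pi/5)) + 1*(exp(-2*I*pi/5))*conj(exp(2*I*pi/5)) + 1*(exp(4*I*pi/5))*conj(exp(-4*I*pi/5))]
      = (1/5)[(1) + (exp(2*I*pi/5)) + (exp(4*I*pi/5)) + (exp(-4*I*pi/5)) + (exp(-2*I*pi/5))] = 0/5 = 0
  <chi_1*chi_2, chi_3> = (1/5)[1*(1)*conj(1) + 1*(exp(-4*I*pi/5))*conj(exp(-4*I*pi/5)) + 1*(exp(2*I*pi/5))*conj(exp(2*I*pi/5)) + 1*(exp(-2*I*pi/5))*conj(exp(-2*I*pi/5)) + 1*(exp(4*I*pi/5))*conj(exp(4*I*pi/5))]
      = (1/5)[(1) + (1) + (1) + (1) + (1)] = 5/5 = 1
  <chi_1*chi_2, chi_4> = (1/5)[1*(1)*conj(1) + 1*(exp(-4*I*pi/5))*conj(exp(-2*I*pi/5)) + 1*(exp(2*I*pi/5))*conj(exp(-4*I*pi/5)) + 1*(exp(-2*I*pi/5))*conj(exp(4*I*pi/5)) + 1*(exp(4*I*pi/5))*conj(exp(2*I*pi/5))]
      = (1/5)[(1) + (exp(-2*I*pi/5)) + (exp(-4*I*pi/5)) + (exp(4*I*pi/5)) + (exp(2*I*pi/5))] = 0/5 = 0
(Exp terms are combined using exp(i*s)*conj(exp(i*t)) = exp(i*(s-t)), and sums of them are collapsed using the identity that for every m > 1 the m distinct m-th roots of unity sum to 0, e.g. 1 + exp(2*I*pi/3) + exp(-2*I*pi/3) = 0.)
Hence the multiplicities are chi_3: 1. Dimension check: dim(chi_1)*dim(chi_2) = 1*1 = 1 and sum (mult * dim) = 1*1 = 1.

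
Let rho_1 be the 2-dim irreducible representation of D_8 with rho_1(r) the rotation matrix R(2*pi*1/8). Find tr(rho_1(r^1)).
chi_{rho_1}(r^1) = 2*cos(2*pi*1*1/8) = sqrt(2)

Derivation: rho_1(r^1) is rotation by angle 2*pi*1*1/8, whose trace is 2*cos(2*pi*1*1/8) = sqrt(2).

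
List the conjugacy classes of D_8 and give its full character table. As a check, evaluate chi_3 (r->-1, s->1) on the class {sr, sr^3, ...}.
Conjugacy classes: {e} of size 1, {r^4} of size 1, {r^1, r^7} of size 2, {r^2, r^6} of size 2, {r^3, r^5} of size 2, {s, sr^2, ...} of size 4, {sr, sr^3, ...} of size 4.
Character table:
  irrep \ class              {e} (size 1)  {r^4} (size 1)  {r^1, r^7} (size 2)  {r^2, r^6} (size 2)  {r^3, r^5} (size 2)  {s, sr^2, ...} (size 4)  {sr, sr^3, ...} (size 4)
  chi_1 (triv)               1             1               1                    1                    1                    1                        1                       
  chi_2 (sign: r->1, s->-1)  1             1               1                    1                    1                    -1                       -1                      
  chi_3 (r->-1, s->1)        1             1               -1                   1                    -1                   1                        -1                      
  chi_4 (r->-1, s->-1)       1             1               -1                   1                    -1                   -1                       1                       
  chi_5 (2d, j=1)            2             -2              sqrt(2)              0                    -sqrt(2)             0                        0                       
  chi_6 (2d, j=2)            2             2               0                    -2                   0                    0                        0                       
  chi_7 (2d, j=3)            2             -2              -sqrt(2)             0                    sqrt(2)              0                        0                       

Spot check: chi_3 (r->-1, s->1) on {sr, sr^3, ...} = -1.

Why: D_8 has order 2*8 = 16 with 7 conjugacy classes, hence 7 irreducibles. Sum of squared dims 1 + 1 + 1 + 1 + 4 + 4 + 4 = 16 = |G|. Linear characters come from the abelianisation; the 2-dimensional irreps have character r^k -> 2*cos(2*pi*j*k/8), reflections -> 0.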